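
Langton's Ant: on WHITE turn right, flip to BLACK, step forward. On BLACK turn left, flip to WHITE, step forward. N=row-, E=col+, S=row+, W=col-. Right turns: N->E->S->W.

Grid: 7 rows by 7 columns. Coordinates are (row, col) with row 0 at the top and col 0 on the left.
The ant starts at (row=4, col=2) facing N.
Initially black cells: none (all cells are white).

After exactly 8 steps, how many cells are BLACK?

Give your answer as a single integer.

Answer: 6

Derivation:
Step 1: on WHITE (4,2): turn R to E, flip to black, move to (4,3). |black|=1
Step 2: on WHITE (4,3): turn R to S, flip to black, move to (5,3). |black|=2
Step 3: on WHITE (5,3): turn R to W, flip to black, move to (5,2). |black|=3
Step 4: on WHITE (5,2): turn R to N, flip to black, move to (4,2). |black|=4
Step 5: on BLACK (4,2): turn L to W, flip to white, move to (4,1). |black|=3
Step 6: on WHITE (4,1): turn R to N, flip to black, move to (3,1). |black|=4
Step 7: on WHITE (3,1): turn R to E, flip to black, move to (3,2). |black|=5
Step 8: on WHITE (3,2): turn R to S, flip to black, move to (4,2). |black|=6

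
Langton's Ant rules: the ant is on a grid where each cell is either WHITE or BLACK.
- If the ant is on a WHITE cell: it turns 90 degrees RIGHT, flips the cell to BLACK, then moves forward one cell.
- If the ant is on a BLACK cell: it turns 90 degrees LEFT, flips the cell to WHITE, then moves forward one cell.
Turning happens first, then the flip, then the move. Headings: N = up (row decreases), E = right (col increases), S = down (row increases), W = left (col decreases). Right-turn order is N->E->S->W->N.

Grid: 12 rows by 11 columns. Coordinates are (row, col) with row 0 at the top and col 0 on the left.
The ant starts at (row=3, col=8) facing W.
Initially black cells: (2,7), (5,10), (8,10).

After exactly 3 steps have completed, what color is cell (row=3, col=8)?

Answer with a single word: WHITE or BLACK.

Step 1: on WHITE (3,8): turn R to N, flip to black, move to (2,8). |black|=4
Step 2: on WHITE (2,8): turn R to E, flip to black, move to (2,9). |black|=5
Step 3: on WHITE (2,9): turn R to S, flip to black, move to (3,9). |black|=6

Answer: BLACK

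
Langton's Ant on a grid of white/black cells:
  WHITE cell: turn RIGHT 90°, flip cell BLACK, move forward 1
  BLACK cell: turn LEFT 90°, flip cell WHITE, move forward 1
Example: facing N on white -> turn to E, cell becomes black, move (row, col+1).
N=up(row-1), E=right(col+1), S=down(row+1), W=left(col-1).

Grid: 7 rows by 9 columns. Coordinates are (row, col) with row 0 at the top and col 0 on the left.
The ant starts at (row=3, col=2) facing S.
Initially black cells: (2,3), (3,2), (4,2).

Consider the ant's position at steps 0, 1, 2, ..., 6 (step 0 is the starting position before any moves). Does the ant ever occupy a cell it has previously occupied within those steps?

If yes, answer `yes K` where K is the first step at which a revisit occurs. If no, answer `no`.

Step 1: on BLACK (3,2): turn L to E, flip to white, move to (3,3). |black|=2 — new cell
Step 2: on WHITE (3,3): turn R to S, flip to black, move to (4,3). |black|=3 — new cell
Step 3: on WHITE (4,3): turn R to W, flip to black, move to (4,2). |black|=4 — new cell
Step 4: on BLACK (4,2): turn L to S, flip to white, move to (5,2). |black|=3 — new cell
Step 5: on WHITE (5,2): turn R to W, flip to black, move to (5,1). |black|=4 — new cell
Step 6: on WHITE (5,1): turn R to N, flip to black, move to (4,1). |black|=5 — new cell
No revisit within 6 steps.

Answer: no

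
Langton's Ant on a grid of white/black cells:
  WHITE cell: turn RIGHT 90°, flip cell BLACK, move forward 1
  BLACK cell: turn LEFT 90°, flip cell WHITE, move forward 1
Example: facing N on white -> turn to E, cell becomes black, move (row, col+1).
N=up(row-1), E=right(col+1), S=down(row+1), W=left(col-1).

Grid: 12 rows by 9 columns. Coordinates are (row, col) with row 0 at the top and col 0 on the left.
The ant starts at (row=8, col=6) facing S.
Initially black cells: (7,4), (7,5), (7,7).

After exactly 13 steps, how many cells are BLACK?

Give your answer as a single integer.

Step 1: on WHITE (8,6): turn R to W, flip to black, move to (8,5). |black|=4
Step 2: on WHITE (8,5): turn R to N, flip to black, move to (7,5). |black|=5
Step 3: on BLACK (7,5): turn L to W, flip to white, move to (7,4). |black|=4
Step 4: on BLACK (7,4): turn L to S, flip to white, move to (8,4). |black|=3
Step 5: on WHITE (8,4): turn R to W, flip to black, move to (8,3). |black|=4
Step 6: on WHITE (8,3): turn R to N, flip to black, move to (7,3). |black|=5
Step 7: on WHITE (7,3): turn R to E, flip to black, move to (7,4). |black|=6
Step 8: on WHITE (7,4): turn R to S, flip to black, move to (8,4). |black|=7
Step 9: on BLACK (8,4): turn L to E, flip to white, move to (8,5). |black|=6
Step 10: on BLACK (8,5): turn L to N, flip to white, move to (7,5). |black|=5
Step 11: on WHITE (7,5): turn R to E, flip to black, move to (7,6). |black|=6
Step 12: on WHITE (7,6): turn R to S, flip to black, move to (8,6). |black|=7
Step 13: on BLACK (8,6): turn L to E, flip to white, move to (8,7). |black|=6

Answer: 6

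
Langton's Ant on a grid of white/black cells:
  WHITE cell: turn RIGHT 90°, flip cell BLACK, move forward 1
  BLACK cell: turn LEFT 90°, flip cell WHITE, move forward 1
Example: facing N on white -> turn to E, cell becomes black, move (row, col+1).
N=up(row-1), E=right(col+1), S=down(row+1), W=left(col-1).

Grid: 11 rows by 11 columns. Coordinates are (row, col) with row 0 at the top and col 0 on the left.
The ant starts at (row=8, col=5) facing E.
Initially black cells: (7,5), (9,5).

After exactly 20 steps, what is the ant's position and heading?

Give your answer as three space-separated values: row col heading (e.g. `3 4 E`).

Answer: 8 7 W

Derivation:
Step 1: on WHITE (8,5): turn R to S, flip to black, move to (9,5). |black|=3
Step 2: on BLACK (9,5): turn L to E, flip to white, move to (9,6). |black|=2
Step 3: on WHITE (9,6): turn R to S, flip to black, move to (10,6). |black|=3
Step 4: on WHITE (10,6): turn R to W, flip to black, move to (10,5). |black|=4
Step 5: on WHITE (10,5): turn R to N, flip to black, move to (9,5). |black|=5
Step 6: on WHITE (9,5): turn R to E, flip to black, move to (9,6). |black|=6
Step 7: on BLACK (9,6): turn L to N, flip to white, move to (8,6). |black|=5
Step 8: on WHITE (8,6): turn R to E, flip to black, move to (8,7). |black|=6
Step 9: on WHITE (8,7): turn R to S, flip to black, move to (9,7). |black|=7
Step 10: on WHITE (9,7): turn R to W, flip to black, move to (9,6). |black|=8
Step 11: on WHITE (9,6): turn R to N, flip to black, move to (8,6). |black|=9
Step 12: on BLACK (8,6): turn L to W, flip to white, move to (8,5). |black|=8
Step 13: on BLACK (8,5): turn L to S, flip to white, move to (9,5). |black|=7
Step 14: on BLACK (9,5): turn L to E, flip to white, move to (9,6). |black|=6
Step 15: on BLACK (9,6): turn L to N, flip to white, move to (8,6). |black|=5
Step 16: on WHITE (8,6): turn R to E, flip to black, move to (8,7). |black|=6
Step 17: on BLACK (8,7): turn L to N, flip to white, move to (7,7). |black|=5
Step 18: on WHITE (7,7): turn R to E, flip to black, move to (7,8). |black|=6
Step 19: on WHITE (7,8): turn R to S, flip to black, move to (8,8). |black|=7
Step 20: on WHITE (8,8): turn R to W, flip to black, move to (8,7). |black|=8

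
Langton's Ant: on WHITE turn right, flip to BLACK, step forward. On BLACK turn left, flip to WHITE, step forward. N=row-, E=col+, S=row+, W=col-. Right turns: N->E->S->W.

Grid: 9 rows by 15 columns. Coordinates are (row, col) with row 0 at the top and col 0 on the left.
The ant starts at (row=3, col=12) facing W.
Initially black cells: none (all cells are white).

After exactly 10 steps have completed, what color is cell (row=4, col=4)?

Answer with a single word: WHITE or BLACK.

Step 1: on WHITE (3,12): turn R to N, flip to black, move to (2,12). |black|=1
Step 2: on WHITE (2,12): turn R to E, flip to black, move to (2,13). |black|=2
Step 3: on WHITE (2,13): turn R to S, flip to black, move to (3,13). |black|=3
Step 4: on WHITE (3,13): turn R to W, flip to black, move to (3,12). |black|=4
Step 5: on BLACK (3,12): turn L to S, flip to white, move to (4,12). |black|=3
Step 6: on WHITE (4,12): turn R to W, flip to black, move to (4,11). |black|=4
Step 7: on WHITE (4,11): turn R to N, flip to black, move to (3,11). |black|=5
Step 8: on WHITE (3,11): turn R to E, flip to black, move to (3,12). |black|=6
Step 9: on WHITE (3,12): turn R to S, flip to black, move to (4,12). |black|=7
Step 10: on BLACK (4,12): turn L to E, flip to white, move to (4,13). |black|=6

Answer: WHITE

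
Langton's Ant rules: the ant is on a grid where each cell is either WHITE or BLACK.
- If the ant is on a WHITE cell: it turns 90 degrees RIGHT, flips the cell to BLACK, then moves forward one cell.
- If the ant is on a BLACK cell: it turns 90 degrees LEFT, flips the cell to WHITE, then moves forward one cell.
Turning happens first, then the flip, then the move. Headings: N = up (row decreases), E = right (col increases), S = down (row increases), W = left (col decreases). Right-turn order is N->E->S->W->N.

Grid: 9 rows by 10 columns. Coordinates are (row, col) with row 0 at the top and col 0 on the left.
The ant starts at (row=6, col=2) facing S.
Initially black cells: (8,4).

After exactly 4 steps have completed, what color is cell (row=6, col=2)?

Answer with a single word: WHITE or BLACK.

Answer: BLACK

Derivation:
Step 1: on WHITE (6,2): turn R to W, flip to black, move to (6,1). |black|=2
Step 2: on WHITE (6,1): turn R to N, flip to black, move to (5,1). |black|=3
Step 3: on WHITE (5,1): turn R to E, flip to black, move to (5,2). |black|=4
Step 4: on WHITE (5,2): turn R to S, flip to black, move to (6,2). |black|=5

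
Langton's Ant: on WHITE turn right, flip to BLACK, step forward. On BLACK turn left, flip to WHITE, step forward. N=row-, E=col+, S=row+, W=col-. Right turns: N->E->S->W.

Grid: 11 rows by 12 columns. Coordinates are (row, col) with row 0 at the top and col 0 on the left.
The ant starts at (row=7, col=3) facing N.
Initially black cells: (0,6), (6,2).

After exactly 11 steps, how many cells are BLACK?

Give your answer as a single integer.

Answer: 9

Derivation:
Step 1: on WHITE (7,3): turn R to E, flip to black, move to (7,4). |black|=3
Step 2: on WHITE (7,4): turn R to S, flip to black, move to (8,4). |black|=4
Step 3: on WHITE (8,4): turn R to W, flip to black, move to (8,3). |black|=5
Step 4: on WHITE (8,3): turn R to N, flip to black, move to (7,3). |black|=6
Step 5: on BLACK (7,3): turn L to W, flip to white, move to (7,2). |black|=5
Step 6: on WHITE (7,2): turn R to N, flip to black, move to (6,2). |black|=6
Step 7: on BLACK (6,2): turn L to W, flip to white, move to (6,1). |black|=5
Step 8: on WHITE (6,1): turn R to N, flip to black, move to (5,1). |black|=6
Step 9: on WHITE (5,1): turn R to E, flip to black, move to (5,2). |black|=7
Step 10: on WHITE (5,2): turn R to S, flip to black, move to (6,2). |black|=8
Step 11: on WHITE (6,2): turn R to W, flip to black, move to (6,1). |black|=9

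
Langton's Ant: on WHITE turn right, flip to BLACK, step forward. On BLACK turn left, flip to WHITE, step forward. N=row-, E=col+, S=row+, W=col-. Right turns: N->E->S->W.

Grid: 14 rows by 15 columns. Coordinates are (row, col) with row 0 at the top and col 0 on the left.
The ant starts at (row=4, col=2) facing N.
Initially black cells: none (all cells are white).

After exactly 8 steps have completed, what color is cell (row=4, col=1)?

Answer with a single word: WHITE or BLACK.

Step 1: on WHITE (4,2): turn R to E, flip to black, move to (4,3). |black|=1
Step 2: on WHITE (4,3): turn R to S, flip to black, move to (5,3). |black|=2
Step 3: on WHITE (5,3): turn R to W, flip to black, move to (5,2). |black|=3
Step 4: on WHITE (5,2): turn R to N, flip to black, move to (4,2). |black|=4
Step 5: on BLACK (4,2): turn L to W, flip to white, move to (4,1). |black|=3
Step 6: on WHITE (4,1): turn R to N, flip to black, move to (3,1). |black|=4
Step 7: on WHITE (3,1): turn R to E, flip to black, move to (3,2). |black|=5
Step 8: on WHITE (3,2): turn R to S, flip to black, move to (4,2). |black|=6

Answer: BLACK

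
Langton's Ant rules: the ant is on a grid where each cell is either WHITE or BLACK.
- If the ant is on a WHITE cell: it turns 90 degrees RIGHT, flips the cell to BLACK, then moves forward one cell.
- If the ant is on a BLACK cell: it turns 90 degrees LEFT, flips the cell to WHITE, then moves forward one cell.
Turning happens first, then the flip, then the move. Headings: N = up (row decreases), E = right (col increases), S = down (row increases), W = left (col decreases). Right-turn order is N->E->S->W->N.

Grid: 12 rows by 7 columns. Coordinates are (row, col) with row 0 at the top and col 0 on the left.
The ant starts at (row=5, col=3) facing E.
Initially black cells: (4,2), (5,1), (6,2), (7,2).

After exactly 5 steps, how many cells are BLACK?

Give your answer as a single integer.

Answer: 5

Derivation:
Step 1: on WHITE (5,3): turn R to S, flip to black, move to (6,3). |black|=5
Step 2: on WHITE (6,3): turn R to W, flip to black, move to (6,2). |black|=6
Step 3: on BLACK (6,2): turn L to S, flip to white, move to (7,2). |black|=5
Step 4: on BLACK (7,2): turn L to E, flip to white, move to (7,3). |black|=4
Step 5: on WHITE (7,3): turn R to S, flip to black, move to (8,3). |black|=5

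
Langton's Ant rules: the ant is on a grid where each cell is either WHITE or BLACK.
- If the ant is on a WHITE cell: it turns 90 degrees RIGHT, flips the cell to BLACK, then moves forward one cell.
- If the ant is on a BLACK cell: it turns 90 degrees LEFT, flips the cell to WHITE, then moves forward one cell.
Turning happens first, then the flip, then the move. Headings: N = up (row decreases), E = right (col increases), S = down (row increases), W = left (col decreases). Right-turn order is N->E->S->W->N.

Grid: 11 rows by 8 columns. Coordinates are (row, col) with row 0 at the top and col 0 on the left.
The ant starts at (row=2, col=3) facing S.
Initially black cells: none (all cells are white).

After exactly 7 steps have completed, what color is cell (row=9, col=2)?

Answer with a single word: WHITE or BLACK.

Answer: WHITE

Derivation:
Step 1: on WHITE (2,3): turn R to W, flip to black, move to (2,2). |black|=1
Step 2: on WHITE (2,2): turn R to N, flip to black, move to (1,2). |black|=2
Step 3: on WHITE (1,2): turn R to E, flip to black, move to (1,3). |black|=3
Step 4: on WHITE (1,3): turn R to S, flip to black, move to (2,3). |black|=4
Step 5: on BLACK (2,3): turn L to E, flip to white, move to (2,4). |black|=3
Step 6: on WHITE (2,4): turn R to S, flip to black, move to (3,4). |black|=4
Step 7: on WHITE (3,4): turn R to W, flip to black, move to (3,3). |black|=5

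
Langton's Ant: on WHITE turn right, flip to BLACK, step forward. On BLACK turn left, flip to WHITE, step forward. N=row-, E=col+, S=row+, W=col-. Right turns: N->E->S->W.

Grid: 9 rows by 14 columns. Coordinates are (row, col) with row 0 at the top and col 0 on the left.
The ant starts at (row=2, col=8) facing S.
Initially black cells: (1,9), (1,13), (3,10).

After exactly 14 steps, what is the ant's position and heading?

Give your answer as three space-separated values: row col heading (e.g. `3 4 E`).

Step 1: on WHITE (2,8): turn R to W, flip to black, move to (2,7). |black|=4
Step 2: on WHITE (2,7): turn R to N, flip to black, move to (1,7). |black|=5
Step 3: on WHITE (1,7): turn R to E, flip to black, move to (1,8). |black|=6
Step 4: on WHITE (1,8): turn R to S, flip to black, move to (2,8). |black|=7
Step 5: on BLACK (2,8): turn L to E, flip to white, move to (2,9). |black|=6
Step 6: on WHITE (2,9): turn R to S, flip to black, move to (3,9). |black|=7
Step 7: on WHITE (3,9): turn R to W, flip to black, move to (3,8). |black|=8
Step 8: on WHITE (3,8): turn R to N, flip to black, move to (2,8). |black|=9
Step 9: on WHITE (2,8): turn R to E, flip to black, move to (2,9). |black|=10
Step 10: on BLACK (2,9): turn L to N, flip to white, move to (1,9). |black|=9
Step 11: on BLACK (1,9): turn L to W, flip to white, move to (1,8). |black|=8
Step 12: on BLACK (1,8): turn L to S, flip to white, move to (2,8). |black|=7
Step 13: on BLACK (2,8): turn L to E, flip to white, move to (2,9). |black|=6
Step 14: on WHITE (2,9): turn R to S, flip to black, move to (3,9). |black|=7

Answer: 3 9 S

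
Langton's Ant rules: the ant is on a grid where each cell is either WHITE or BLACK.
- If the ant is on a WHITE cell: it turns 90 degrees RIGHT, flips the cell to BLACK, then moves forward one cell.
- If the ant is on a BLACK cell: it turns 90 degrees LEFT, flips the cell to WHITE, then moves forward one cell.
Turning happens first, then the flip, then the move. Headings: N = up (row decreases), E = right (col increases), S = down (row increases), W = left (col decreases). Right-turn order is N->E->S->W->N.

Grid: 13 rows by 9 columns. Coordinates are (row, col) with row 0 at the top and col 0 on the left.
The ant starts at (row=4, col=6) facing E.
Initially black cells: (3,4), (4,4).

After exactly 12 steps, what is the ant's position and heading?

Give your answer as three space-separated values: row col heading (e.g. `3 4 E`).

Step 1: on WHITE (4,6): turn R to S, flip to black, move to (5,6). |black|=3
Step 2: on WHITE (5,6): turn R to W, flip to black, move to (5,5). |black|=4
Step 3: on WHITE (5,5): turn R to N, flip to black, move to (4,5). |black|=5
Step 4: on WHITE (4,5): turn R to E, flip to black, move to (4,6). |black|=6
Step 5: on BLACK (4,6): turn L to N, flip to white, move to (3,6). |black|=5
Step 6: on WHITE (3,6): turn R to E, flip to black, move to (3,7). |black|=6
Step 7: on WHITE (3,7): turn R to S, flip to black, move to (4,7). |black|=7
Step 8: on WHITE (4,7): turn R to W, flip to black, move to (4,6). |black|=8
Step 9: on WHITE (4,6): turn R to N, flip to black, move to (3,6). |black|=9
Step 10: on BLACK (3,6): turn L to W, flip to white, move to (3,5). |black|=8
Step 11: on WHITE (3,5): turn R to N, flip to black, move to (2,5). |black|=9
Step 12: on WHITE (2,5): turn R to E, flip to black, move to (2,6). |black|=10

Answer: 2 6 E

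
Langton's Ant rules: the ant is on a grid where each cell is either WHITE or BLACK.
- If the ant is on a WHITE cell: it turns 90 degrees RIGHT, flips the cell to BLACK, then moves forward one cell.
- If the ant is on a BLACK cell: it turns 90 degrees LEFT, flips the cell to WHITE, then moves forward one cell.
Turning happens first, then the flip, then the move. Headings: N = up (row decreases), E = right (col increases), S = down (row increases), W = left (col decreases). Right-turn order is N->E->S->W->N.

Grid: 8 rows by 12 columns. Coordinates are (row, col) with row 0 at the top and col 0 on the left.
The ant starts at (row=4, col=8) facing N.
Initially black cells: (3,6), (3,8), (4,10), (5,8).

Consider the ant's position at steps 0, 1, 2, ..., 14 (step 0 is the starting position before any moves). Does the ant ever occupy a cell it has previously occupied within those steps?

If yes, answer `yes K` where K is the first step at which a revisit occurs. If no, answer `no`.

Answer: yes 7

Derivation:
Step 1: on WHITE (4,8): turn R to E, flip to black, move to (4,9). |black|=5 — new cell
Step 2: on WHITE (4,9): turn R to S, flip to black, move to (5,9). |black|=6 — new cell
Step 3: on WHITE (5,9): turn R to W, flip to black, move to (5,8). |black|=7 — new cell
Step 4: on BLACK (5,8): turn L to S, flip to white, move to (6,8). |black|=6 — new cell
Step 5: on WHITE (6,8): turn R to W, flip to black, move to (6,7). |black|=7 — new cell
Step 6: on WHITE (6,7): turn R to N, flip to black, move to (5,7). |black|=8 — new cell
Step 7: on WHITE (5,7): turn R to E, flip to black, move to (5,8). |black|=9 — REVISIT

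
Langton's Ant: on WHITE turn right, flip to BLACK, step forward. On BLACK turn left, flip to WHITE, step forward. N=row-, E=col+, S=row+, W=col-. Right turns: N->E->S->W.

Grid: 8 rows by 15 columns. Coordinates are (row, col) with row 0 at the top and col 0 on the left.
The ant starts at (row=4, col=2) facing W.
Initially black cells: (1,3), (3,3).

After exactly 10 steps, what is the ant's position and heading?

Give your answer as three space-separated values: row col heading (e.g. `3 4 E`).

Step 1: on WHITE (4,2): turn R to N, flip to black, move to (3,2). |black|=3
Step 2: on WHITE (3,2): turn R to E, flip to black, move to (3,3). |black|=4
Step 3: on BLACK (3,3): turn L to N, flip to white, move to (2,3). |black|=3
Step 4: on WHITE (2,3): turn R to E, flip to black, move to (2,4). |black|=4
Step 5: on WHITE (2,4): turn R to S, flip to black, move to (3,4). |black|=5
Step 6: on WHITE (3,4): turn R to W, flip to black, move to (3,3). |black|=6
Step 7: on WHITE (3,3): turn R to N, flip to black, move to (2,3). |black|=7
Step 8: on BLACK (2,3): turn L to W, flip to white, move to (2,2). |black|=6
Step 9: on WHITE (2,2): turn R to N, flip to black, move to (1,2). |black|=7
Step 10: on WHITE (1,2): turn R to E, flip to black, move to (1,3). |black|=8

Answer: 1 3 E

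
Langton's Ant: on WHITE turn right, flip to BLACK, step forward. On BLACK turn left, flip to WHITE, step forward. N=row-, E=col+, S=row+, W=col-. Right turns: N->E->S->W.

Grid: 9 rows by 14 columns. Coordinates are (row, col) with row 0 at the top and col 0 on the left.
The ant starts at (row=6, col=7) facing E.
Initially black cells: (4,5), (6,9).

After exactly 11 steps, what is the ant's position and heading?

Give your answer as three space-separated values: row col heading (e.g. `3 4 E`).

Answer: 4 6 N

Derivation:
Step 1: on WHITE (6,7): turn R to S, flip to black, move to (7,7). |black|=3
Step 2: on WHITE (7,7): turn R to W, flip to black, move to (7,6). |black|=4
Step 3: on WHITE (7,6): turn R to N, flip to black, move to (6,6). |black|=5
Step 4: on WHITE (6,6): turn R to E, flip to black, move to (6,7). |black|=6
Step 5: on BLACK (6,7): turn L to N, flip to white, move to (5,7). |black|=5
Step 6: on WHITE (5,7): turn R to E, flip to black, move to (5,8). |black|=6
Step 7: on WHITE (5,8): turn R to S, flip to black, move to (6,8). |black|=7
Step 8: on WHITE (6,8): turn R to W, flip to black, move to (6,7). |black|=8
Step 9: on WHITE (6,7): turn R to N, flip to black, move to (5,7). |black|=9
Step 10: on BLACK (5,7): turn L to W, flip to white, move to (5,6). |black|=8
Step 11: on WHITE (5,6): turn R to N, flip to black, move to (4,6). |black|=9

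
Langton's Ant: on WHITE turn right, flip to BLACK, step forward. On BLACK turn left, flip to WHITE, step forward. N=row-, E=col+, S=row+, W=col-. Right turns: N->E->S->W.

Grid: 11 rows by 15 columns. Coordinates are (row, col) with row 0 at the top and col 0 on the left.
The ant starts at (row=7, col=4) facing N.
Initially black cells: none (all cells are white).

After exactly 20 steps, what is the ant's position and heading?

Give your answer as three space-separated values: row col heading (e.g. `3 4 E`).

Answer: 9 2 S

Derivation:
Step 1: on WHITE (7,4): turn R to E, flip to black, move to (7,5). |black|=1
Step 2: on WHITE (7,5): turn R to S, flip to black, move to (8,5). |black|=2
Step 3: on WHITE (8,5): turn R to W, flip to black, move to (8,4). |black|=3
Step 4: on WHITE (8,4): turn R to N, flip to black, move to (7,4). |black|=4
Step 5: on BLACK (7,4): turn L to W, flip to white, move to (7,3). |black|=3
Step 6: on WHITE (7,3): turn R to N, flip to black, move to (6,3). |black|=4
Step 7: on WHITE (6,3): turn R to E, flip to black, move to (6,4). |black|=5
Step 8: on WHITE (6,4): turn R to S, flip to black, move to (7,4). |black|=6
Step 9: on WHITE (7,4): turn R to W, flip to black, move to (7,3). |black|=7
Step 10: on BLACK (7,3): turn L to S, flip to white, move to (8,3). |black|=6
Step 11: on WHITE (8,3): turn R to W, flip to black, move to (8,2). |black|=7
Step 12: on WHITE (8,2): turn R to N, flip to black, move to (7,2). |black|=8
Step 13: on WHITE (7,2): turn R to E, flip to black, move to (7,3). |black|=9
Step 14: on WHITE (7,3): turn R to S, flip to black, move to (8,3). |black|=10
Step 15: on BLACK (8,3): turn L to E, flip to white, move to (8,4). |black|=9
Step 16: on BLACK (8,4): turn L to N, flip to white, move to (7,4). |black|=8
Step 17: on BLACK (7,4): turn L to W, flip to white, move to (7,3). |black|=7
Step 18: on BLACK (7,3): turn L to S, flip to white, move to (8,3). |black|=6
Step 19: on WHITE (8,3): turn R to W, flip to black, move to (8,2). |black|=7
Step 20: on BLACK (8,2): turn L to S, flip to white, move to (9,2). |black|=6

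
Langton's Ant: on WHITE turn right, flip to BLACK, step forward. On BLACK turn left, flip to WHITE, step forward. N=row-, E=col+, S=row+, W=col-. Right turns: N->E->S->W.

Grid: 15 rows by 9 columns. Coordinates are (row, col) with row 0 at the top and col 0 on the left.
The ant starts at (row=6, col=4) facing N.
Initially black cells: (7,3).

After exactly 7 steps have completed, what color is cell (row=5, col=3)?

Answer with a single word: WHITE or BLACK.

Step 1: on WHITE (6,4): turn R to E, flip to black, move to (6,5). |black|=2
Step 2: on WHITE (6,5): turn R to S, flip to black, move to (7,5). |black|=3
Step 3: on WHITE (7,5): turn R to W, flip to black, move to (7,4). |black|=4
Step 4: on WHITE (7,4): turn R to N, flip to black, move to (6,4). |black|=5
Step 5: on BLACK (6,4): turn L to W, flip to white, move to (6,3). |black|=4
Step 6: on WHITE (6,3): turn R to N, flip to black, move to (5,3). |black|=5
Step 7: on WHITE (5,3): turn R to E, flip to black, move to (5,4). |black|=6

Answer: BLACK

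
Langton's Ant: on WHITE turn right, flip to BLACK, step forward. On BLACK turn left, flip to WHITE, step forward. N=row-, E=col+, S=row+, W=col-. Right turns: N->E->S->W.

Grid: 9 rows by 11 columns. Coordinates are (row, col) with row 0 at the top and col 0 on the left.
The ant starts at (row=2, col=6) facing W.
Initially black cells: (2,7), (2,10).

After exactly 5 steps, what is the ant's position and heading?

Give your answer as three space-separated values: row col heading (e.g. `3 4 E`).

Answer: 3 8 S

Derivation:
Step 1: on WHITE (2,6): turn R to N, flip to black, move to (1,6). |black|=3
Step 2: on WHITE (1,6): turn R to E, flip to black, move to (1,7). |black|=4
Step 3: on WHITE (1,7): turn R to S, flip to black, move to (2,7). |black|=5
Step 4: on BLACK (2,7): turn L to E, flip to white, move to (2,8). |black|=4
Step 5: on WHITE (2,8): turn R to S, flip to black, move to (3,8). |black|=5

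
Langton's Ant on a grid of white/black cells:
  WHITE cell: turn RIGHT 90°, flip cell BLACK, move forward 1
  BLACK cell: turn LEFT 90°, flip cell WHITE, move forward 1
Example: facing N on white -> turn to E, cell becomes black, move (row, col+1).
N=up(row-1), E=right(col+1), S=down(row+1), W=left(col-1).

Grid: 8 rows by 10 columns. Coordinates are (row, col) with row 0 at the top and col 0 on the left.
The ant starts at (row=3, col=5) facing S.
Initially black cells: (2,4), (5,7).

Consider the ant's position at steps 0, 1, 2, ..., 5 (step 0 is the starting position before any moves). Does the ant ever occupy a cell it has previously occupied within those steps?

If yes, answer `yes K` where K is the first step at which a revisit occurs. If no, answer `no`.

Step 1: on WHITE (3,5): turn R to W, flip to black, move to (3,4). |black|=3 — new cell
Step 2: on WHITE (3,4): turn R to N, flip to black, move to (2,4). |black|=4 — new cell
Step 3: on BLACK (2,4): turn L to W, flip to white, move to (2,3). |black|=3 — new cell
Step 4: on WHITE (2,3): turn R to N, flip to black, move to (1,3). |black|=4 — new cell
Step 5: on WHITE (1,3): turn R to E, flip to black, move to (1,4). |black|=5 — new cell
No revisit within 5 steps.

Answer: no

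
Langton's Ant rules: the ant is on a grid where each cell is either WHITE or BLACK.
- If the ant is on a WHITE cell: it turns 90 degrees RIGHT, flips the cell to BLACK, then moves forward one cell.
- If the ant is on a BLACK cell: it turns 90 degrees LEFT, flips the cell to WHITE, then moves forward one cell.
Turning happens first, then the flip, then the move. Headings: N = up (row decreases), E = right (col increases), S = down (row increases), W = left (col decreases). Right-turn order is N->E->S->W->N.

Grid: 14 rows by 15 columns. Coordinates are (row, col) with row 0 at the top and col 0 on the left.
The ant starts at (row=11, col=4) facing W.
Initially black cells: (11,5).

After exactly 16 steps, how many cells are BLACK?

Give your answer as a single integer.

Step 1: on WHITE (11,4): turn R to N, flip to black, move to (10,4). |black|=2
Step 2: on WHITE (10,4): turn R to E, flip to black, move to (10,5). |black|=3
Step 3: on WHITE (10,5): turn R to S, flip to black, move to (11,5). |black|=4
Step 4: on BLACK (11,5): turn L to E, flip to white, move to (11,6). |black|=3
Step 5: on WHITE (11,6): turn R to S, flip to black, move to (12,6). |black|=4
Step 6: on WHITE (12,6): turn R to W, flip to black, move to (12,5). |black|=5
Step 7: on WHITE (12,5): turn R to N, flip to black, move to (11,5). |black|=6
Step 8: on WHITE (11,5): turn R to E, flip to black, move to (11,6). |black|=7
Step 9: on BLACK (11,6): turn L to N, flip to white, move to (10,6). |black|=6
Step 10: on WHITE (10,6): turn R to E, flip to black, move to (10,7). |black|=7
Step 11: on WHITE (10,7): turn R to S, flip to black, move to (11,7). |black|=8
Step 12: on WHITE (11,7): turn R to W, flip to black, move to (11,6). |black|=9
Step 13: on WHITE (11,6): turn R to N, flip to black, move to (10,6). |black|=10
Step 14: on BLACK (10,6): turn L to W, flip to white, move to (10,5). |black|=9
Step 15: on BLACK (10,5): turn L to S, flip to white, move to (11,5). |black|=8
Step 16: on BLACK (11,5): turn L to E, flip to white, move to (11,6). |black|=7

Answer: 7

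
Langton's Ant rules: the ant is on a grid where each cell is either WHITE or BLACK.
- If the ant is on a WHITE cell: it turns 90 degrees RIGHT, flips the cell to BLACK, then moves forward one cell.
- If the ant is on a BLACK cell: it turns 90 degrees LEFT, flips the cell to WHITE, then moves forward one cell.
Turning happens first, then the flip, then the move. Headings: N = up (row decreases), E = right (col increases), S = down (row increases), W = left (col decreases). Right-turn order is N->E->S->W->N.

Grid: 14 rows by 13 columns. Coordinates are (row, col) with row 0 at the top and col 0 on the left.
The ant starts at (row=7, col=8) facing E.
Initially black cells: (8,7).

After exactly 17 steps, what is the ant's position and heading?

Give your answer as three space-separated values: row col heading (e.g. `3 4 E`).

Answer: 10 8 S

Derivation:
Step 1: on WHITE (7,8): turn R to S, flip to black, move to (8,8). |black|=2
Step 2: on WHITE (8,8): turn R to W, flip to black, move to (8,7). |black|=3
Step 3: on BLACK (8,7): turn L to S, flip to white, move to (9,7). |black|=2
Step 4: on WHITE (9,7): turn R to W, flip to black, move to (9,6). |black|=3
Step 5: on WHITE (9,6): turn R to N, flip to black, move to (8,6). |black|=4
Step 6: on WHITE (8,6): turn R to E, flip to black, move to (8,7). |black|=5
Step 7: on WHITE (8,7): turn R to S, flip to black, move to (9,7). |black|=6
Step 8: on BLACK (9,7): turn L to E, flip to white, move to (9,8). |black|=5
Step 9: on WHITE (9,8): turn R to S, flip to black, move to (10,8). |black|=6
Step 10: on WHITE (10,8): turn R to W, flip to black, move to (10,7). |black|=7
Step 11: on WHITE (10,7): turn R to N, flip to black, move to (9,7). |black|=8
Step 12: on WHITE (9,7): turn R to E, flip to black, move to (9,8). |black|=9
Step 13: on BLACK (9,8): turn L to N, flip to white, move to (8,8). |black|=8
Step 14: on BLACK (8,8): turn L to W, flip to white, move to (8,7). |black|=7
Step 15: on BLACK (8,7): turn L to S, flip to white, move to (9,7). |black|=6
Step 16: on BLACK (9,7): turn L to E, flip to white, move to (9,8). |black|=5
Step 17: on WHITE (9,8): turn R to S, flip to black, move to (10,8). |black|=6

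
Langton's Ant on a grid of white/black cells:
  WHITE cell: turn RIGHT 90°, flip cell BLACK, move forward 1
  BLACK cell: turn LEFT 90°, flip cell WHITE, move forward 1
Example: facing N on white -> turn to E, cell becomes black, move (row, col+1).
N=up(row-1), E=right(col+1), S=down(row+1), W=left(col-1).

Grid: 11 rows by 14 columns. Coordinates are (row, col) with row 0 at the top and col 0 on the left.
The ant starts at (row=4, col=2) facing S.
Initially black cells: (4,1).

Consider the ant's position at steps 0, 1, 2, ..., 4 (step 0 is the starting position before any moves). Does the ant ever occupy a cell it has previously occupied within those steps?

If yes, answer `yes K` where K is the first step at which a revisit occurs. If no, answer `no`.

Answer: no

Derivation:
Step 1: on WHITE (4,2): turn R to W, flip to black, move to (4,1). |black|=2 — new cell
Step 2: on BLACK (4,1): turn L to S, flip to white, move to (5,1). |black|=1 — new cell
Step 3: on WHITE (5,1): turn R to W, flip to black, move to (5,0). |black|=2 — new cell
Step 4: on WHITE (5,0): turn R to N, flip to black, move to (4,0). |black|=3 — new cell
No revisit within 4 steps.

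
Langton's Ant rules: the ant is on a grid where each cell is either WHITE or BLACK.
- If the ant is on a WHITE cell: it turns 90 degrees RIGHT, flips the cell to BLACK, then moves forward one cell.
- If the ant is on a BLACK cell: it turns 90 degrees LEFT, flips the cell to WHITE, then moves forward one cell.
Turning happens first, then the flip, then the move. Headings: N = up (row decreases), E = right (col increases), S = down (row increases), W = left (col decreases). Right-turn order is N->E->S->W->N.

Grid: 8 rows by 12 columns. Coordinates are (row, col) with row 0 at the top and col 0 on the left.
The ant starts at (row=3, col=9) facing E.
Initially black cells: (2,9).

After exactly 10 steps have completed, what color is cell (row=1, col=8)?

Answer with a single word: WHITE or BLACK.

Answer: BLACK

Derivation:
Step 1: on WHITE (3,9): turn R to S, flip to black, move to (4,9). |black|=2
Step 2: on WHITE (4,9): turn R to W, flip to black, move to (4,8). |black|=3
Step 3: on WHITE (4,8): turn R to N, flip to black, move to (3,8). |black|=4
Step 4: on WHITE (3,8): turn R to E, flip to black, move to (3,9). |black|=5
Step 5: on BLACK (3,9): turn L to N, flip to white, move to (2,9). |black|=4
Step 6: on BLACK (2,9): turn L to W, flip to white, move to (2,8). |black|=3
Step 7: on WHITE (2,8): turn R to N, flip to black, move to (1,8). |black|=4
Step 8: on WHITE (1,8): turn R to E, flip to black, move to (1,9). |black|=5
Step 9: on WHITE (1,9): turn R to S, flip to black, move to (2,9). |black|=6
Step 10: on WHITE (2,9): turn R to W, flip to black, move to (2,8). |black|=7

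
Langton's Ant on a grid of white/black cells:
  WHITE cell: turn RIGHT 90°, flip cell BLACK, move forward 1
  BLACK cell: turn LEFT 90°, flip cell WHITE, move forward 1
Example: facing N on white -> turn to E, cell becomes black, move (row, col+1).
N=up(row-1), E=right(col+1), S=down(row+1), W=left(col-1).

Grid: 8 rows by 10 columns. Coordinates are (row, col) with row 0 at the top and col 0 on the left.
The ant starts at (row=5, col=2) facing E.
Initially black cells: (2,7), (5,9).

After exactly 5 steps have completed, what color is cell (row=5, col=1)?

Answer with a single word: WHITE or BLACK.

Step 1: on WHITE (5,2): turn R to S, flip to black, move to (6,2). |black|=3
Step 2: on WHITE (6,2): turn R to W, flip to black, move to (6,1). |black|=4
Step 3: on WHITE (6,1): turn R to N, flip to black, move to (5,1). |black|=5
Step 4: on WHITE (5,1): turn R to E, flip to black, move to (5,2). |black|=6
Step 5: on BLACK (5,2): turn L to N, flip to white, move to (4,2). |black|=5

Answer: BLACK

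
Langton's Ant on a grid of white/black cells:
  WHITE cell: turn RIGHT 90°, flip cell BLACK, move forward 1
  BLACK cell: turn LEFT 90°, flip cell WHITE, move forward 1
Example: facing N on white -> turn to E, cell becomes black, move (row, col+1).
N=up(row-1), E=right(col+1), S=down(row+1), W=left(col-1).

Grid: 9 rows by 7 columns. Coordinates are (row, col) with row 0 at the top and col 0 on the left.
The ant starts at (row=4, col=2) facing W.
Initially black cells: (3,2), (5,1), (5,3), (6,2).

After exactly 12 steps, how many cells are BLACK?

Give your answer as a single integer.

Answer: 10

Derivation:
Step 1: on WHITE (4,2): turn R to N, flip to black, move to (3,2). |black|=5
Step 2: on BLACK (3,2): turn L to W, flip to white, move to (3,1). |black|=4
Step 3: on WHITE (3,1): turn R to N, flip to black, move to (2,1). |black|=5
Step 4: on WHITE (2,1): turn R to E, flip to black, move to (2,2). |black|=6
Step 5: on WHITE (2,2): turn R to S, flip to black, move to (3,2). |black|=7
Step 6: on WHITE (3,2): turn R to W, flip to black, move to (3,1). |black|=8
Step 7: on BLACK (3,1): turn L to S, flip to white, move to (4,1). |black|=7
Step 8: on WHITE (4,1): turn R to W, flip to black, move to (4,0). |black|=8
Step 9: on WHITE (4,0): turn R to N, flip to black, move to (3,0). |black|=9
Step 10: on WHITE (3,0): turn R to E, flip to black, move to (3,1). |black|=10
Step 11: on WHITE (3,1): turn R to S, flip to black, move to (4,1). |black|=11
Step 12: on BLACK (4,1): turn L to E, flip to white, move to (4,2). |black|=10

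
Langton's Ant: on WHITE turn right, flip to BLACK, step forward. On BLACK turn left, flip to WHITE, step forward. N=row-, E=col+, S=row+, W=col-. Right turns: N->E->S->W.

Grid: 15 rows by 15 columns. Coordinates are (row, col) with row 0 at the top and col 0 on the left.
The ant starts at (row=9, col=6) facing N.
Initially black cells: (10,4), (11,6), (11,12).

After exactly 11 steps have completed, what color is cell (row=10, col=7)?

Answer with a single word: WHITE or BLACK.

Answer: BLACK

Derivation:
Step 1: on WHITE (9,6): turn R to E, flip to black, move to (9,7). |black|=4
Step 2: on WHITE (9,7): turn R to S, flip to black, move to (10,7). |black|=5
Step 3: on WHITE (10,7): turn R to W, flip to black, move to (10,6). |black|=6
Step 4: on WHITE (10,6): turn R to N, flip to black, move to (9,6). |black|=7
Step 5: on BLACK (9,6): turn L to W, flip to white, move to (9,5). |black|=6
Step 6: on WHITE (9,5): turn R to N, flip to black, move to (8,5). |black|=7
Step 7: on WHITE (8,5): turn R to E, flip to black, move to (8,6). |black|=8
Step 8: on WHITE (8,6): turn R to S, flip to black, move to (9,6). |black|=9
Step 9: on WHITE (9,6): turn R to W, flip to black, move to (9,5). |black|=10
Step 10: on BLACK (9,5): turn L to S, flip to white, move to (10,5). |black|=9
Step 11: on WHITE (10,5): turn R to W, flip to black, move to (10,4). |black|=10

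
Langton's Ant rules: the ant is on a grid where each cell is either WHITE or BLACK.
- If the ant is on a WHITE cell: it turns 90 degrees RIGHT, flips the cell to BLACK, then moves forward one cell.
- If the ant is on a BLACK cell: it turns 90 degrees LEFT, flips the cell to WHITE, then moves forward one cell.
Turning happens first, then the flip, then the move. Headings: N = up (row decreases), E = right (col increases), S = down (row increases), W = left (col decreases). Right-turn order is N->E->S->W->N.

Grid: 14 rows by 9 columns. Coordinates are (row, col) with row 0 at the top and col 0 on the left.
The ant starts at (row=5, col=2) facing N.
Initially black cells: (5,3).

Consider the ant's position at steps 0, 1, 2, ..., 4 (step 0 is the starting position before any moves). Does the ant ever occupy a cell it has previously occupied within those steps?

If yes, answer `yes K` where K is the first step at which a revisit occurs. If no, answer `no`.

Answer: no

Derivation:
Step 1: on WHITE (5,2): turn R to E, flip to black, move to (5,3). |black|=2 — new cell
Step 2: on BLACK (5,3): turn L to N, flip to white, move to (4,3). |black|=1 — new cell
Step 3: on WHITE (4,3): turn R to E, flip to black, move to (4,4). |black|=2 — new cell
Step 4: on WHITE (4,4): turn R to S, flip to black, move to (5,4). |black|=3 — new cell
No revisit within 4 steps.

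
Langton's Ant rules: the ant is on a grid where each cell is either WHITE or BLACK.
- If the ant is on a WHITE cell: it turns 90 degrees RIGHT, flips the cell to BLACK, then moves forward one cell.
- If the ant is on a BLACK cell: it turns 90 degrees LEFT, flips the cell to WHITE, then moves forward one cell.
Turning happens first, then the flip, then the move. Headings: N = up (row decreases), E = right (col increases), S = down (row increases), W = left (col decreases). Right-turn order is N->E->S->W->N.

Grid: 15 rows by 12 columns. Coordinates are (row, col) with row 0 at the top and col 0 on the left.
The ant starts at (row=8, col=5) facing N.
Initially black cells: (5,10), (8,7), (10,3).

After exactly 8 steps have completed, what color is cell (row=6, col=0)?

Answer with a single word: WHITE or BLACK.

Answer: WHITE

Derivation:
Step 1: on WHITE (8,5): turn R to E, flip to black, move to (8,6). |black|=4
Step 2: on WHITE (8,6): turn R to S, flip to black, move to (9,6). |black|=5
Step 3: on WHITE (9,6): turn R to W, flip to black, move to (9,5). |black|=6
Step 4: on WHITE (9,5): turn R to N, flip to black, move to (8,5). |black|=7
Step 5: on BLACK (8,5): turn L to W, flip to white, move to (8,4). |black|=6
Step 6: on WHITE (8,4): turn R to N, flip to black, move to (7,4). |black|=7
Step 7: on WHITE (7,4): turn R to E, flip to black, move to (7,5). |black|=8
Step 8: on WHITE (7,5): turn R to S, flip to black, move to (8,5). |black|=9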